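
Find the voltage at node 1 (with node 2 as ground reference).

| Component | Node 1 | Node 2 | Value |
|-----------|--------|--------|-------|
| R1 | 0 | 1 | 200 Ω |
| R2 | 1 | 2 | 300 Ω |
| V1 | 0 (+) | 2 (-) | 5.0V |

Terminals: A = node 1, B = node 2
Nodal analysis, taking node 2 as the 0 V reference.
Source V1 fixes V_0 = 5 V.
KCL at each unknown node (sum of currents leaving = 0; resistances in Ω):
  Node 1: (V_1 - 5)/200 + (V_1 - 0)/300 = 0
Collecting terms: 0.008333 × V_1 = 0.025  =>  V_1 = 3 V
The requested potential is V_1 = 3 V.

Final answer: V_1 = 3 V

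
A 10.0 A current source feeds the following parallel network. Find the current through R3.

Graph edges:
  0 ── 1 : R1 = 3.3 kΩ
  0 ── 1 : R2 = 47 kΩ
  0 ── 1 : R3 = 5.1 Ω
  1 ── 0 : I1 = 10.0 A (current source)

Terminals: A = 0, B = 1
All resistors sit directly between nodes 0 and 1, so they are in parallel and share one voltage V; the full source current 10 A splits among them.
1/R_par = 1/3300 + 1/47000 + 1/5.1 = 0.1964 S  =>  R_par = 5.092 Ω
V = I × R_par = 10 × 5.092 = 50.92 V
I_R3 = V/R3 = 50.92/5.1 = 9.983 A

Final answer: 9.983 A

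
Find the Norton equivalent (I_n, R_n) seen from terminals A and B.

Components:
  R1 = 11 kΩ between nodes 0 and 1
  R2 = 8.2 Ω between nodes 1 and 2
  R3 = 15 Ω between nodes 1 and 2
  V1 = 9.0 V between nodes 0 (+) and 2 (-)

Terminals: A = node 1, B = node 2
Find the Thévenin equivalent first; then I_n = V_th/R_th and R_n = R_th.
Step 1 — V_th is the open-circuit voltage V_A - V_B (nothing connected across the terminals).
Nodal analysis, taking node 2 as the 0 V reference.
Source V1 fixes V_0 = 9 V.
KCL at each unknown node (sum of currents leaving = 0; resistances in Ω):
  Node 1: (V_1 - 9)/11000 + (V_1 - 0)/8.2 + (V_1 - 0)/15 = 0
Collecting terms: 0.1887 × V_1 = 0.0008182  =>  V_1 = 0.004336 V
V_th = V_1 - V_2 = 0.004336 - 0 = 0.004336 V
Step 2 — R_th: zero the source — replace V1 by a short circuit (node 2 merges into node 0) — and find the resistance seen between A (node 1) and B (node 0).
Reduce the network between node 1 (A) and node 0 (B) by series/parallel combination:
  Rp1 = R1 ‖ R2 ‖ R3 (parallel, all between nodes 0 and 1) = 1/(1/11000 + 1/8.2 + 1/15) = 5.299 Ω
R_th = 5.299 Ω
I_n = V_th/R_th = 0.004336/5.299 = 0.0008182 A, and R_n = R_th = 5.299 Ω

Final answer: I_n = 0.0008182 A, R_n = 5.299 Ω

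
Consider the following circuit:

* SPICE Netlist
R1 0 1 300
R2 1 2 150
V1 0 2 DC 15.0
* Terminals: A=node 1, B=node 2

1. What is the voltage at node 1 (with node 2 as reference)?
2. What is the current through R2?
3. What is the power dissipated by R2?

Nodal analysis, taking node 2 as the 0 V reference.
Source V1 fixes V_0 = 15 V.
KCL at each unknown node (sum of currents leaving = 0; resistances in Ω):
  Node 1: (V_1 - 15)/300 + (V_1 - 0)/150 = 0
Collecting terms: 0.01 × V_1 = 0.05  =>  V_1 = 5 V
Part 1:
  Read off the nodal solution: V_1 = 5 V
Part 2:
  I_R2 = (V_1 - V_2)/R2 = (5 - 0)/150 = 0.03333 A
  Magnitude: I_R2 = 0.03333 A
Part 3:
  I_R2 = (V_1 - V_2)/R2 = (5 - 0)/150 = 0.03333 A
  P_R2 = I_R2² × R2 = (0.03333)² × 150 = 0.1667 W

Final answers:
1. V_1 = 5 V
2. I_R2 = 0.03333 A
3. P_R2 = 0.1667 W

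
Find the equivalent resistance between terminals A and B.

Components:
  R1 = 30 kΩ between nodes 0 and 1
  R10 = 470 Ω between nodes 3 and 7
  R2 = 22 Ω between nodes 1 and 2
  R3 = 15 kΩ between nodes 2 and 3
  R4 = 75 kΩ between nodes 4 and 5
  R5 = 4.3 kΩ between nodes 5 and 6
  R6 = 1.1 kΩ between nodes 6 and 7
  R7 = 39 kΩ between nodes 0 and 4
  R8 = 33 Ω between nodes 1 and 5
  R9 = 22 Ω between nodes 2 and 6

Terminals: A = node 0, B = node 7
The network is not a plain series/parallel combination. Inject a 1 A test current into terminal A (node 0) and return it from terminal B (node 7); then R_eq = V_A / (1 A).
Nodal analysis, taking node 7 as the 0 V reference.
Current source I_test pushes 1 A into node 0 and draws it out of node 7.
KCL at each unknown node (sum of currents leaving = 0; resistances in Ω):
  Node 0: (V_0 - V_1)/30000 + (V_0 - V_4)/39000 - 1 = 0
  Node 1: (V_1 - V_0)/30000 + (V_1 - V_2)/22 + (V_1 - V_5)/33 = 0
  Node 2: (V_2 - V_1)/22 + (V_2 - V_3)/15000 + (V_2 - V_6)/22 = 0
  Node 3: (V_3 - V_2)/15000 + (V_3 - 0)/470 = 0
  Node 4: (V_4 - V_0)/39000 + (V_4 - V_5)/75000 = 0
  Node 5: (V_5 - V_1)/33 + (V_5 - V_4)/75000 + (V_5 - V_6)/4300 = 0
  Node 6: (V_6 - V_2)/22 + (V_6 - V_5)/4300 + (V_6 - 0)/1100 = 0
Collecting terms (coefficients in siemens):
  0.00005897·V_0 - 0.00003333·V_1 - 0.00002564·V_4 = 1
  0.07579·V_1 - 0.00003333·V_0 - 0.04545·V_2 - 0.0303·V_5 = 0
  0.09098·V_2 - 0.04545·V_1 - 0.00006667·V_3 - 0.04545·V_6 = 0
  0.002194·V_3 - 0.00006667·V_2 = 0
  0.00003897·V_4 - 0.00002564·V_0 - 0.00001333·V_5 = 0
  0.03055·V_5 - 0.0303·V_1 - 0.00001333·V_4 - 0.0002326·V_6 = 0
  0.0466·V_6 - 0.04545·V_2 - 0.0002326·V_5 = 0
Solving these 7 simultaneous equations (Gaussian elimination) gives:
  V_0 = 24820 V, V_1 = 1068 V, V_2 = 1046 V, V_3 = 31.78 V
  V_4 = 16700 V, V_5 = 1074 V, V_6 = 1026 V
R_eq = V_0 / 1 A = 24820 Ω = 24.82 kΩ

Final answer: 24.82 kΩ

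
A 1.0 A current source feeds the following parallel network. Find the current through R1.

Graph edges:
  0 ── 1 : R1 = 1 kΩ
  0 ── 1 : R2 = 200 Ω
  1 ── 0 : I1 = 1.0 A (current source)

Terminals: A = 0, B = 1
All resistors sit directly between nodes 0 and 1, so they are in parallel and share one voltage V; the full source current 1 A splits among them.
1/R_par = 1/1000 + 1/200 = 0.006 S  =>  R_par = 166.7 Ω
V = I × R_par = 1 × 166.7 = 166.7 V
I_R1 = V/R1 = 166.7/1000 = 0.1667 A

Final answer: 0.1667 A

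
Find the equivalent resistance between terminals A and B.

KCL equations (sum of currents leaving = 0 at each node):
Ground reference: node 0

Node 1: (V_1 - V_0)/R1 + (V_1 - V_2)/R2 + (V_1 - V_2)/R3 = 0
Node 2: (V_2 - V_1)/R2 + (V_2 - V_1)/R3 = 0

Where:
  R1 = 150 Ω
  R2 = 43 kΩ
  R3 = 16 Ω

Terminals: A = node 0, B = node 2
Reduce the network between node 0 (A) and node 2 (B) by series/parallel combination:
  Rp1 = R2 ‖ R3 (parallel, both between nodes 1 and 2) = 1/(1/43000 + 1/16) = 15.99 Ω
  Rs1 = R1 + Rp1 (series, joined only at node 1) = 150 + 15.99 = 166 Ω
R_eq = 166 Ω

Final answer: 166 Ω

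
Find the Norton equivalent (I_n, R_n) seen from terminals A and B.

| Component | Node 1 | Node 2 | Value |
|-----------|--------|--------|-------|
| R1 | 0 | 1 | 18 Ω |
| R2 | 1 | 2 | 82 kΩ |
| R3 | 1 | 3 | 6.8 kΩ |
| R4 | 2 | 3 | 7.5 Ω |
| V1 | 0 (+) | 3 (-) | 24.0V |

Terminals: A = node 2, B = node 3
Find the Thévenin equivalent first; then I_n = V_th/R_th and R_n = R_th.
Step 1 — V_th is the open-circuit voltage V_A - V_B (nothing connected across the terminals).
Nodal analysis, taking node 3 as the 0 V reference.
Source V1 fixes V_0 = 24 V.
KCL at each unknown node (sum of currents leaving = 0; resistances in Ω):
  Node 1: (V_1 - 24)/18 + (V_1 - V_2)/82000 + (V_1 - 0)/6800 = 0
  Node 2: (V_2 - V_1)/82000 + (V_2 - 0)/7.5 = 0
Collecting terms (coefficients in siemens):
  0.05571·V_1 - 0.0000122·V_2 = 1.333
  0.1333·V_2 - 0.0000122·V_1 = 0
Determinant D = (0.05571)(0.1333) - (-0.0000122)(-0.0000122) = 0.007429
V_1 = [(1.333)(0.1333) - (-0.0000122)(0)]/D = 23.93 V
V_2 = [(0.05571)(0) - (1.333)(-0.0000122)]/D = 0.002189 V
V_th = V_2 - V_3 = 0.002189 - 0 = 0.002189 V
Step 2 — R_th: zero the source — replace V1 by a short circuit (node 3 merges into node 0) — and find the resistance seen between A (node 2) and B (node 0).
Reduce the network between node 2 (A) and node 0 (B) by series/parallel combination:
  Rp1 = R1 ‖ R3 (parallel, both between nodes 0 and 1) = 1/(1/18 + 1/6800) = 17.95 Ω
  Rs1 = R2 + Rp1 (series, joined only at node 1) = 82000 + 17.95 = 82020 Ω
  Rp2 = R4 ‖ Rs1 (parallel, both between nodes 0 and 2) = 1/(1/7.5 + 1/82020) = 7.499 Ω
R_th = 7.499 Ω
I_n = V_th/R_th = 0.002189/7.499 = 0.0002918 A, and R_n = R_th = 7.499 Ω

Final answer: I_n = 0.0002918 A, R_n = 7.499 Ω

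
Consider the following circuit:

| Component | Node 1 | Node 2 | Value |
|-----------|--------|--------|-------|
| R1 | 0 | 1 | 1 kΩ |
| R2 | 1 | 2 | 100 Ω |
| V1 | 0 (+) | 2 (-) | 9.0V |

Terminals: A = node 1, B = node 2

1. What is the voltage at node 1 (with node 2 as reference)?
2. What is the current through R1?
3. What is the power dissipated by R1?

Nodal analysis, taking node 2 as the 0 V reference.
Source V1 fixes V_0 = 9 V.
KCL at each unknown node (sum of currents leaving = 0; resistances in Ω):
  Node 1: (V_1 - 9)/1000 + (V_1 - 0)/100 = 0
Collecting terms: 0.011 × V_1 = 0.009  =>  V_1 = 0.8182 V
Part 1:
  Read off the nodal solution: V_1 = 0.8182 V
Part 2:
  I_R1 = (V_0 - V_1)/R1 = (9 - 0.8182)/1000 = 0.008182 A
  Magnitude: I_R1 = 0.008182 A
Part 3:
  I_R1 = (V_0 - V_1)/R1 = (9 - 0.8182)/1000 = 0.008182 A
  P_R1 = I_R1² × R1 = (0.008182)² × 1000 = 0.06694 W

Final answers:
1. V_1 = 0.8182 V
2. I_R1 = 0.008182 A
3. P_R1 = 0.06694 W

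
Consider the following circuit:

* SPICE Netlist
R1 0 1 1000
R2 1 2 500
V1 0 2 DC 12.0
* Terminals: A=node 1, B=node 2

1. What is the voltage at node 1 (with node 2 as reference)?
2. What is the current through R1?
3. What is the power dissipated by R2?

Nodal analysis, taking node 2 as the 0 V reference.
Source V1 fixes V_0 = 12 V.
KCL at each unknown node (sum of currents leaving = 0; resistances in Ω):
  Node 1: (V_1 - 12)/1000 + (V_1 - 0)/500 = 0
Collecting terms: 0.003 × V_1 = 0.012  =>  V_1 = 4 V
Part 1:
  Read off the nodal solution: V_1 = 4 V
Part 2:
  I_R1 = (V_0 - V_1)/R1 = (12 - 4)/1000 = 0.008 A
  Magnitude: I_R1 = 0.008 A
Part 3:
  I_R2 = (V_1 - V_2)/R2 = (4 - 0)/500 = 0.008 A
  P_R2 = I_R2² × R2 = (0.008)² × 500 = 0.032 W

Final answers:
1. V_1 = 4 V
2. I_R1 = 0.008 A
3. P_R2 = 0.032 W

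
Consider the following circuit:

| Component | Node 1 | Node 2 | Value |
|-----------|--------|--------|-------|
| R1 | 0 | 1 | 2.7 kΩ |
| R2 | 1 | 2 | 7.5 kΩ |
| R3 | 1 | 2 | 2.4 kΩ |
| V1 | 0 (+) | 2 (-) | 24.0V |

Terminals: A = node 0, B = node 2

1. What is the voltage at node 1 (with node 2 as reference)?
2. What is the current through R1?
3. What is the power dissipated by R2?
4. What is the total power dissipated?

Nodal analysis, taking node 2 as the 0 V reference.
Source V1 fixes V_0 = 24 V.
KCL at each unknown node (sum of currents leaving = 0; resistances in Ω):
  Node 1: (V_1 - 24)/2700 + (V_1 - 0)/7500 + (V_1 - 0)/2400 = 0
Collecting terms: 0.0009204 × V_1 = 0.008889  =>  V_1 = 9.658 V
Part 1:
  Read off the nodal solution: V_1 = 9.658 V
Part 2:
  I_R1 = (V_0 - V_1)/R1 = (24 - 9.658)/2700 = 0.005312 A
  Magnitude: I_R1 = 0.005312 A
Part 3:
  I_R2 = (V_1 - V_2)/R2 = (9.658 - 0)/7500 = 0.001288 A
  P_R2 = I_R2² × R2 = (0.001288)² × 7500 = 0.01244 W
Part 4:
  Power in each resistor, P = (ΔV)²/R:
    P_R1 = (24 - 9.658)²/2700 = 0.07618 W
    P_R2 = (9.658 - 0)²/7500 = 0.01244 W
    P_R3 = (9.658 - 0)²/2400 = 0.03886 W
  P_total = P_R1 + P_R2 + P_R3 = 0.1275 W

Final answers:
1. V_1 = 9.658 V
2. I_R1 = 0.005312 A
3. P_R2 = 0.01244 W
4. P_total = 0.1275 W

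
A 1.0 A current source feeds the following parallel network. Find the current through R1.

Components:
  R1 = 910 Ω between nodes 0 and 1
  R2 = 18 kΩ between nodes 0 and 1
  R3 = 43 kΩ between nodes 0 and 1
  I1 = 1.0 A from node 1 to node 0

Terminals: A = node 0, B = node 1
All resistors sit directly between nodes 0 and 1, so they are in parallel and share one voltage V; the full source current 1 A splits among them.
1/R_par = 1/910 + 1/18000 + 1/43000 = 0.001178 S  =>  R_par = 849.1 Ω
V = I × R_par = 1 × 849.1 = 849.1 V
I_R1 = V/R1 = 849.1/910 = 0.9331 A

Final answer: 0.9331 A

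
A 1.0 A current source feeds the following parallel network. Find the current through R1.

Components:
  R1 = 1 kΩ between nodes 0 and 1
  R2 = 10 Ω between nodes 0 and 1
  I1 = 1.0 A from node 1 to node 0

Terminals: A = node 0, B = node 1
All resistors sit directly between nodes 0 and 1, so they are in parallel and share one voltage V; the full source current 1 A splits among them.
1/R_par = 1/1000 + 1/10 = 0.101 S  =>  R_par = 9.901 Ω
V = I × R_par = 1 × 9.901 = 9.901 V
I_R1 = V/R1 = 9.901/1000 = 0.009901 A

Final answer: 0.009901 A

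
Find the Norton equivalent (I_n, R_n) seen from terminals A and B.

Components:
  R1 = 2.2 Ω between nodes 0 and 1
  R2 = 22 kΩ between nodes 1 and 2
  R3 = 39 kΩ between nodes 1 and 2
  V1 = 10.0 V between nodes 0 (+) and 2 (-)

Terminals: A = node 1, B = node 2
Find the Thévenin equivalent first; then I_n = V_th/R_th and R_n = R_th.
Step 1 — V_th is the open-circuit voltage V_A - V_B (nothing connected across the terminals).
Nodal analysis, taking node 2 as the 0 V reference.
Source V1 fixes V_0 = 10 V.
KCL at each unknown node (sum of currents leaving = 0; resistances in Ω):
  Node 1: (V_1 - 10)/2.2 + (V_1 - 0)/22000 + (V_1 - 0)/39000 = 0
Collecting terms: 0.4546 × V_1 = 4.545  =>  V_1 = 9.998 V
V_th = V_1 - V_2 = 9.998 - 0 = 9.998 V
Step 2 — R_th: zero the source — replace V1 by a short circuit (node 2 merges into node 0) — and find the resistance seen between A (node 1) and B (node 0).
Reduce the network between node 1 (A) and node 0 (B) by series/parallel combination:
  Rp1 = R1 ‖ R2 ‖ R3 (parallel, all between nodes 0 and 1) = 1/(1/2.2 + 1/22000 + 1/39000) = 2.2 Ω
R_th = 2.2 Ω
I_n = V_th/R_th = 9.998/2.2 = 4.545 A, and R_n = R_th = 2.2 Ω

Final answer: I_n = 4.545 A, R_n = 2.2 Ω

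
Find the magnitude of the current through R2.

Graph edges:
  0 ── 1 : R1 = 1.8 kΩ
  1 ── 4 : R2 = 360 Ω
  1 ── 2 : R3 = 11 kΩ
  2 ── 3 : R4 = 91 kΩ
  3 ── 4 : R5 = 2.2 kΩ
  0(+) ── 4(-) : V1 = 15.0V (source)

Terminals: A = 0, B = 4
Nodal analysis, taking node 4 as the 0 V reference.
Source V1 fixes V_0 = 15 V.
KCL at each unknown node (sum of currents leaving = 0; resistances in Ω):
  Node 1: (V_1 - 15)/1800 + (V_1 - 0)/360 + (V_1 - V_2)/11000 = 0
  Node 2: (V_2 - V_1)/11000 + (V_2 - V_3)/91000 = 0
  Node 3: (V_3 - V_2)/91000 + (V_3 - 0)/2200 = 0
Collecting terms (coefficients in siemens):
  0.003424·V_1 - 0.00009091·V_2 = 0.008333
  0.0001019·V_2 - 0.00009091·V_1 - 0.00001099·V_3 = 0
  0.0004655·V_3 - 0.00001099·V_2 = 0
Solving these 3 simultaneous equations (Gaussian elimination) gives:
  V_1 = 2.493 V, V_2 = 2.23 V, V_3 = 0.05263 V
I_R2 = (V_1 - V_4)/R2 = (2.493 - 0)/360 = 0.006925 A
|I_R2| = 0.006925 A

Final answer: |I_R2| = 0.006925 A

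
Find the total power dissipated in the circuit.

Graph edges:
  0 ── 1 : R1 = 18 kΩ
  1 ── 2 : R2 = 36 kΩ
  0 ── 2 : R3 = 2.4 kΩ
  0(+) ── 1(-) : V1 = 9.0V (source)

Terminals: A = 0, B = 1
Nodal analysis, taking node 1 as the 0 V reference.
Source V1 fixes V_0 = 9 V.
KCL at each unknown node (sum of currents leaving = 0; resistances in Ω):
  Node 2: (V_2 - 0)/36000 + (V_2 - 9)/2400 = 0
Collecting terms: 0.0004444 × V_2 = 0.00375  =>  V_2 = 8.438 V
Power in each resistor, P = (ΔV)²/R:
  P_R1 = (9 - 0)²/18000 = 0.0045 W
  P_R2 = (0 - 8.438)²/36000 = 0.001978 W
  P_R3 = (9 - 8.438)²/2400 = 0.0001318 W
P_total = P_R1 + P_R2 + P_R3 = 0.006609 W

Final answer: 0.006609 W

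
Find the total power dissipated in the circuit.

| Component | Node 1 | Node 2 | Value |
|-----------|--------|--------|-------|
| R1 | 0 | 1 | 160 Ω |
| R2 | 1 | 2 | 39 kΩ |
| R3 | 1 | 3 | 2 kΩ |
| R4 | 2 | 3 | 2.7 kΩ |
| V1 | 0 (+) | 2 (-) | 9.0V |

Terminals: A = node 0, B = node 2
Nodal analysis, taking node 2 as the 0 V reference.
Source V1 fixes V_0 = 9 V.
KCL at each unknown node (sum of currents leaving = 0; resistances in Ω):
  Node 1: (V_1 - 9)/160 + (V_1 - 0)/39000 + (V_1 - V_3)/2000 = 0
  Node 3: (V_3 - V_1)/2000 + (V_3 - 0)/2700 = 0
Collecting terms (coefficients in siemens):
  0.006776·V_1 - 0.0005·V_3 = 0.05625
  0.0008704·V_3 - 0.0005·V_1 = 0
Determinant D = (0.006776)(0.0008704) - (-0.0005)(-0.0005) = 0.000005647
V_1 = [(0.05625)(0.0008704) - (-0.0005)(0)]/D = 8.669 V
V_3 = [(0.006776)(0) - (0.05625)(-0.0005)]/D = 4.98 V
Power in each resistor, P = (ΔV)²/R:
  P_R1 = (9 - 8.669)²/160 = 0.0006835 W
  P_R2 = (8.669 - 0)²/39000 = 0.001927 W
  P_R3 = (8.669 - 4.98)²/2000 = 0.006805 W
  P_R4 = (0 - 4.98)²/2700 = 0.009186 W
P_total = P_R1 + P_R2 + P_R3 + P_R4 = 0.0186 W

Final answer: 0.0186 W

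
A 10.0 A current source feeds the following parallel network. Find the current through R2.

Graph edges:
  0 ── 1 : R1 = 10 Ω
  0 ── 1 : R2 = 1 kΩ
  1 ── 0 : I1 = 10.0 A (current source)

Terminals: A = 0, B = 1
All resistors sit directly between nodes 0 and 1, so they are in parallel and share one voltage V; the full source current 10 A splits among them.
1/R_par = 1/10 + 1/1000 = 0.101 S  =>  R_par = 9.901 Ω
V = I × R_par = 10 × 9.901 = 99.01 V
I_R2 = V/R2 = 99.01/1000 = 0.09901 A

Final answer: 0.09901 A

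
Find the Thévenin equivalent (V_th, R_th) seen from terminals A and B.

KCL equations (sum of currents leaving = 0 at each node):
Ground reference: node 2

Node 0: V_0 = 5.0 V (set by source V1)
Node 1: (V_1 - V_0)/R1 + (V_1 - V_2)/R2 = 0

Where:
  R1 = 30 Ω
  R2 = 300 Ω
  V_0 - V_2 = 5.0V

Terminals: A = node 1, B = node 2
Step 1 — V_th is the open-circuit voltage V_A - V_B (nothing connected across the terminals).
Nodal analysis, taking node 2 as the 0 V reference.
Source V1 fixes V_0 = 5 V.
KCL at each unknown node (sum of currents leaving = 0; resistances in Ω):
  Node 1: (V_1 - 5)/30 + (V_1 - 0)/300 = 0
Collecting terms: 0.03667 × V_1 = 0.1667  =>  V_1 = 4.545 V
V_th = V_1 - V_2 = 4.545 - 0 = 4.545 V
Step 2 — R_th: zero the source — replace V1 by a short circuit (node 2 merges into node 0) — and find the resistance seen between A (node 1) and B (node 0).
Reduce the network between node 1 (A) and node 0 (B) by series/parallel combination:
  Rp1 = R1 ‖ R2 (parallel, both between nodes 0 and 1) = 1/(1/30 + 1/300) = 27.27 Ω
R_th = 27.27 Ω

Final answer: V_th = 4.545 V, R_th = 27.27 Ω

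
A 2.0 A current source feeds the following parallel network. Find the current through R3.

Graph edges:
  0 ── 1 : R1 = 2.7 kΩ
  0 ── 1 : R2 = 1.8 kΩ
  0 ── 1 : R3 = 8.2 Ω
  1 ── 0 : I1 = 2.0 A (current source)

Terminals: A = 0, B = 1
All resistors sit directly between nodes 0 and 1, so they are in parallel and share one voltage V; the full source current 2 A splits among them.
1/R_par = 1/2700 + 1/1800 + 1/8.2 = 0.1229 S  =>  R_par = 8.138 Ω
V = I × R_par = 2 × 8.138 = 16.28 V
I_R3 = V/R3 = 16.28/8.2 = 1.985 A

Final answer: 1.985 A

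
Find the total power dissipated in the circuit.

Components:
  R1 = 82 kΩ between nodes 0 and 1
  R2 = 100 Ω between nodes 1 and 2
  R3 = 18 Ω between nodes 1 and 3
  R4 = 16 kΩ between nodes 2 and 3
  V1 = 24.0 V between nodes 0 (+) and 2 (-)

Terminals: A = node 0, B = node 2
Nodal analysis, taking node 2 as the 0 V reference.
Source V1 fixes V_0 = 24 V.
KCL at each unknown node (sum of currents leaving = 0; resistances in Ω):
  Node 1: (V_1 - 24)/82000 + (V_1 - 0)/100 + (V_1 - V_3)/18 = 0
  Node 3: (V_3 - V_1)/18 + (V_3 - 0)/16000 = 0
Collecting terms (coefficients in siemens):
  0.06557·V_1 - 0.05556·V_3 = 0.0002927
  0.05562·V_3 - 0.05556·V_1 = 0
Determinant D = (0.06557)(0.05562) - (-0.05556)(-0.05556) = 0.0005603
V_1 = [(0.0002927)(0.05562) - (-0.05556)(0)]/D = 0.02905 V
V_3 = [(0.06557)(0) - (0.0002927)(-0.05556)]/D = 0.02902 V
Power in each resistor, P = (ΔV)²/R:
  P_R1 = (24 - 0.02905)²/82000 = 0.007007 W
  P_R2 = (0.02905 - 0)²/100 = 0.00000844 W
  P_R3 = (0.02905 - 0.02902)²/18 = 0.00000000005921 W
  P_R4 = (0 - 0.02902)²/16000 = 0.00000005263 W
P_total = P_R1 + P_R2 + P_R3 + P_R4 = 0.007016 W

Final answer: 0.007016 W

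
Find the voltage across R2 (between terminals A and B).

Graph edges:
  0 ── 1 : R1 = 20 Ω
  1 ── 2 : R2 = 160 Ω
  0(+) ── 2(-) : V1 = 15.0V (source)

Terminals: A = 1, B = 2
R1 and R2 are in series across V1 (node 0 → node 1 → node 2), and the output A–B is taken across R2, so this is a voltage divider.
Series current: I = V1/(R1 + R2) = 15/(20 + 160) = 15/180 = 0.08333 A
V_R2 = I × R2 = V1 × R2/(R1 + R2) = 15 × 160/180 = 13.33 V

Final answer: 13.33 V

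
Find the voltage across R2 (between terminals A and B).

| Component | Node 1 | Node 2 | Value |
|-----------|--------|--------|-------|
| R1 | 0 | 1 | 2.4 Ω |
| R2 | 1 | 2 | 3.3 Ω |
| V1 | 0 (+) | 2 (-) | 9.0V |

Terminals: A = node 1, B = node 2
R1 and R2 are in series across V1 (node 0 → node 1 → node 2), and the output A–B is taken across R2, so this is a voltage divider.
Series current: I = V1/(R1 + R2) = 9/(2.4 + 3.3) = 9/5.7 = 1.579 A
V_R2 = I × R2 = V1 × R2/(R1 + R2) = 9 × 3.3/5.7 = 5.211 V

Final answer: 5.211 V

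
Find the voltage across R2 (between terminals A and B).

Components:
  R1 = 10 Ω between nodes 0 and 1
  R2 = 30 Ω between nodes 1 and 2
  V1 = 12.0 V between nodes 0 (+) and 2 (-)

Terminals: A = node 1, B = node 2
R1 and R2 are in series across V1 (node 0 → node 1 → node 2), and the output A–B is taken across R2, so this is a voltage divider.
Series current: I = V1/(R1 + R2) = 12/(10 + 30) = 12/40 = 0.3 A
V_R2 = I × R2 = V1 × R2/(R1 + R2) = 12 × 30/40 = 9 V

Final answer: 9 V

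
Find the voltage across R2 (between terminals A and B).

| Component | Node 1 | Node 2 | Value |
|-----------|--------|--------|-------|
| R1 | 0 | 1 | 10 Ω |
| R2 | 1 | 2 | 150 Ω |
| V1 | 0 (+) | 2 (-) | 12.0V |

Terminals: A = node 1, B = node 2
R1 and R2 are in series across V1 (node 0 → node 1 → node 2), and the output A–B is taken across R2, so this is a voltage divider.
Series current: I = V1/(R1 + R2) = 12/(10 + 150) = 12/160 = 0.075 A
V_R2 = I × R2 = V1 × R2/(R1 + R2) = 12 × 150/160 = 11.25 V

Final answer: 11.25 V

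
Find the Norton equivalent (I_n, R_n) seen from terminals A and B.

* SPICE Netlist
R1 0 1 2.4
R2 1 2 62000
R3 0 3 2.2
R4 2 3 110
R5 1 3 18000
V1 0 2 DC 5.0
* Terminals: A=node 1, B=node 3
Find the Thévenin equivalent first; then I_n = V_th/R_th and R_n = R_th.
Step 1 — V_th is the open-circuit voltage V_A - V_B (nothing connected across the terminals).
Nodal analysis, taking node 2 as the 0 V reference.
Source V1 fixes V_0 = 5 V.
KCL at each unknown node (sum of currents leaving = 0; resistances in Ω):
  Node 1: (V_1 - 5)/2.4 + (V_1 - 0)/62000 + (V_1 - V_3)/18000 = 0
  Node 3: (V_3 - 5)/2.2 + (V_3 - 0)/110 + (V_3 - V_1)/18000 = 0
Collecting terms (coefficients in siemens):
  0.4167·V_1 - 0.00005556·V_3 = 2.083
  0.4637·V_3 - 0.00005556·V_1 = 2.273
Determinant D = (0.4167)(0.4637) - (-0.00005556)(-0.00005556) = 0.1932
V_1 = [(2.083)(0.4637) - (-0.00005556)(2.273)]/D = 5 V
V_3 = [(0.4167)(2.273) - (2.083)(-0.00005556)]/D = 4.902 V
V_th = V_1 - V_3 = 5 - 4.902 = 0.09782 V
Step 2 — R_th: zero the source — replace V1 by a short circuit (node 2 merges into node 0) — and find the resistance seen between A (node 1) and B (node 3).
Reduce the network between node 1 (A) and node 3 (B) by series/parallel combination:
  Rp1 = R1 ‖ R2 (parallel, both between nodes 0 and 1) = 1/(1/2.4 + 1/62000) = 2.4 Ω
  Rp2 = R3 ‖ R4 (parallel, both between nodes 0 and 3) = 1/(1/2.2 + 1/110) = 2.157 Ω
  Rs1 = Rp1 + Rp2 (series, joined only at node 0) = 2.4 + 2.157 = 4.557 Ω
  Rp3 = R5 ‖ Rs1 (parallel, both between nodes 1 and 3) = 1/(1/18000 + 1/4.557) = 4.556 Ω
R_th = 4.556 Ω
I_n = V_th/R_th = 0.09782/4.556 = 0.02147 A, and R_n = R_th = 4.556 Ω

Final answer: I_n = 0.02147 A, R_n = 4.556 Ω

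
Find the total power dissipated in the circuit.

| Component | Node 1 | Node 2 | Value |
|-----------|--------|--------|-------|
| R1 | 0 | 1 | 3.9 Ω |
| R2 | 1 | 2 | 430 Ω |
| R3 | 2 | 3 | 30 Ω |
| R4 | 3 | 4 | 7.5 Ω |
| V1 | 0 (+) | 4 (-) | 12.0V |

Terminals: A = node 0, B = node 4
Nodal analysis, taking node 4 as the 0 V reference.
Source V1 fixes V_0 = 12 V.
KCL at each unknown node (sum of currents leaving = 0; resistances in Ω):
  Node 1: (V_1 - 12)/3.9 + (V_1 - V_2)/430 = 0
  Node 2: (V_2 - V_1)/430 + (V_2 - V_3)/30 = 0
  Node 3: (V_3 - V_2)/30 + (V_3 - 0)/7.5 = 0
Collecting terms (coefficients in siemens):
  0.2587·V_1 - 0.002326·V_2 = 3.077
  0.03566·V_2 - 0.002326·V_1 - 0.03333·V_3 = 0
  0.1667·V_3 - 0.03333·V_2 = 0
Solving these 3 simultaneous equations (Gaussian elimination) gives:
  V_1 = 11.9 V, V_2 = 0.9546 V, V_3 = 0.1909 V
Power in each resistor, P = (ΔV)²/R:
  P_R1 = (12 - 11.9)²/3.9 = 0.002527 W
  P_R2 = (11.9 - 0.9546)²/430 = 0.2786 W
  P_R3 = (0.9546 - 0.1909)²/30 = 0.01944 W
  P_R4 = (0.1909 - 0)²/7.5 = 0.00486 W
P_total = P_R1 + P_R2 + P_R3 + P_R4 = 0.3055 W

Final answer: 0.3055 W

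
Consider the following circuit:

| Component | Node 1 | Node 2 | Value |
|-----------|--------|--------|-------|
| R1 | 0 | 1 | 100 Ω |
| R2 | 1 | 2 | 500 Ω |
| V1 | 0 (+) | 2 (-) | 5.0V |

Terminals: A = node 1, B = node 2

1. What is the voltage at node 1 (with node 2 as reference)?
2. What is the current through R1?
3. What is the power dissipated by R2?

Nodal analysis, taking node 2 as the 0 V reference.
Source V1 fixes V_0 = 5 V.
KCL at each unknown node (sum of currents leaving = 0; resistances in Ω):
  Node 1: (V_1 - 5)/100 + (V_1 - 0)/500 = 0
Collecting terms: 0.012 × V_1 = 0.05  =>  V_1 = 4.167 V
Part 1:
  Read off the nodal solution: V_1 = 4.167 V
Part 2:
  I_R1 = (V_0 - V_1)/R1 = (5 - 4.167)/100 = 0.008333 A
  Magnitude: I_R1 = 0.008333 A
Part 3:
  I_R2 = (V_1 - V_2)/R2 = (4.167 - 0)/500 = 0.008333 A
  P_R2 = I_R2² × R2 = (0.008333)² × 500 = 0.03472 W

Final answers:
1. V_1 = 4.167 V
2. I_R1 = 0.008333 A
3. P_R2 = 0.03472 W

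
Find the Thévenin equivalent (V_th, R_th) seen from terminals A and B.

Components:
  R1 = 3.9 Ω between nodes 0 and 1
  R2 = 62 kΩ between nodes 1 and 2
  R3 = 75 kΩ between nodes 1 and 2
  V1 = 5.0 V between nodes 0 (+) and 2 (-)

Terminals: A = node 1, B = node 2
Step 1 — V_th is the open-circuit voltage V_A - V_B (nothing connected across the terminals).
Nodal analysis, taking node 2 as the 0 V reference.
Source V1 fixes V_0 = 5 V.
KCL at each unknown node (sum of currents leaving = 0; resistances in Ω):
  Node 1: (V_1 - 5)/3.9 + (V_1 - 0)/62000 + (V_1 - 0)/75000 = 0
Collecting terms: 0.2564 × V_1 = 1.282  =>  V_1 = 4.999 V
V_th = V_1 - V_2 = 4.999 - 0 = 4.999 V
Step 2 — R_th: zero the source — replace V1 by a short circuit (node 2 merges into node 0) — and find the resistance seen between A (node 1) and B (node 0).
Reduce the network between node 1 (A) and node 0 (B) by series/parallel combination:
  Rp1 = R1 ‖ R2 ‖ R3 (parallel, all between nodes 0 and 1) = 1/(1/3.9 + 1/62000 + 1/75000) = 3.9 Ω
R_th = 3.9 Ω

Final answer: V_th = 4.999 V, R_th = 3.9 Ω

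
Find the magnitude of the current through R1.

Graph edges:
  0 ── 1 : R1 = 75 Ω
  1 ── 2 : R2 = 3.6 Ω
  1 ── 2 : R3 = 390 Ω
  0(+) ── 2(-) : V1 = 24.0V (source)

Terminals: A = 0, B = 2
Nodal analysis, taking node 2 as the 0 V reference.
Source V1 fixes V_0 = 24 V.
KCL at each unknown node (sum of currents leaving = 0; resistances in Ω):
  Node 1: (V_1 - 24)/75 + (V_1 - 0)/3.6 + (V_1 - 0)/390 = 0
Collecting terms: 0.2937 × V_1 = 0.32  =>  V_1 = 1.09 V
I_R1 = (V_0 - V_1)/R1 = (24 - 1.09)/75 = 0.3055 A
|I_R1| = 0.3055 A

Final answer: |I_R1| = 0.3055 A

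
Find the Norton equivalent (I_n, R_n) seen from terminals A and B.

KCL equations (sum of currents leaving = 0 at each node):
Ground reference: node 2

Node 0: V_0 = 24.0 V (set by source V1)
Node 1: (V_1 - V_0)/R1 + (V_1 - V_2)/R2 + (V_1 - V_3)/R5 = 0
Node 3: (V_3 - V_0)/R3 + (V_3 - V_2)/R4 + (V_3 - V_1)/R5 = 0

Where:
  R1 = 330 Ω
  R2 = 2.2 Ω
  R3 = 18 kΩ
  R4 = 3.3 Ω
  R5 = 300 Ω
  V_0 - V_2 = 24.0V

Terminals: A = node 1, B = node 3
Find the Thévenin equivalent first; then I_n = V_th/R_th and R_n = R_th.
Step 1 — V_th is the open-circuit voltage V_A - V_B (nothing connected across the terminals).
Nodal analysis, taking node 2 as the 0 V reference.
Source V1 fixes V_0 = 24 V.
KCL at each unknown node (sum of currents leaving = 0; resistances in Ω):
  Node 1: (V_1 - 24)/330 + (V_1 - 0)/2.2 + (V_1 - V_3)/300 = 0
  Node 3: (V_3 - 24)/18000 + (V_3 - 0)/3.3 + (V_3 - V_1)/300 = 0
Collecting terms (coefficients in siemens):
  0.4609·V_1 - 0.003333·V_3 = 0.07273
  0.3064·V_3 - 0.003333·V_1 = 0.001333
Determinant D = (0.4609)(0.3064) - (-0.003333)(-0.003333) = 0.1412
V_1 = [(0.07273)(0.3064) - (-0.003333)(0.001333)]/D = 0.1578 V
V_3 = [(0.4609)(0.001333) - (0.07273)(-0.003333)]/D = 0.006068 V
V_th = V_1 - V_3 = 0.1578 - 0.006068 = 0.1518 V
Step 2 — R_th: zero the source — replace V1 by a short circuit (node 2 merges into node 0) — and find the resistance seen between A (node 1) and B (node 3).
Reduce the network between node 1 (A) and node 3 (B) by series/parallel combination:
  Rp1 = R1 ‖ R2 (parallel, both between nodes 0 and 1) = 1/(1/330 + 1/2.2) = 2.185 Ω
  Rp2 = R3 ‖ R4 (parallel, both between nodes 0 and 3) = 1/(1/18000 + 1/3.3) = 3.299 Ω
  Rs1 = Rp1 + Rp2 (series, joined only at node 0) = 2.185 + 3.299 = 5.485 Ω
  Rp3 = R5 ‖ Rs1 (parallel, both between nodes 1 and 3) = 1/(1/300 + 1/5.485) = 5.386 Ω
R_th = 5.386 Ω
I_n = V_th/R_th = 0.1518/5.386 = 0.02818 A, and R_n = R_th = 5.386 Ω

Final answer: I_n = 0.02818 A, R_n = 5.386 Ω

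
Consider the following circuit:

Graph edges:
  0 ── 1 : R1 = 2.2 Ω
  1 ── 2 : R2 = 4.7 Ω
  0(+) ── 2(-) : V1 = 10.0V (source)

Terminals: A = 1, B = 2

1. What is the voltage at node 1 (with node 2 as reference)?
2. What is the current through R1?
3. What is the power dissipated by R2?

Nodal analysis, taking node 2 as the 0 V reference.
Source V1 fixes V_0 = 10 V.
KCL at each unknown node (sum of currents leaving = 0; resistances in Ω):
  Node 1: (V_1 - 10)/2.2 + (V_1 - 0)/4.7 = 0
Collecting terms: 0.6673 × V_1 = 4.545  =>  V_1 = 6.812 V
Part 1:
  Read off the nodal solution: V_1 = 6.812 V
Part 2:
  I_R1 = (V_0 - V_1)/R1 = (10 - 6.812)/2.2 = 1.449 A
  Magnitude: I_R1 = 1.449 A
Part 3:
  I_R2 = (V_1 - V_2)/R2 = (6.812 - 0)/4.7 = 1.449 A
  P_R2 = I_R2² × R2 = (1.449)² × 4.7 = 9.872 W

Final answers:
1. V_1 = 6.812 V
2. I_R1 = 1.449 A
3. P_R2 = 9.872 W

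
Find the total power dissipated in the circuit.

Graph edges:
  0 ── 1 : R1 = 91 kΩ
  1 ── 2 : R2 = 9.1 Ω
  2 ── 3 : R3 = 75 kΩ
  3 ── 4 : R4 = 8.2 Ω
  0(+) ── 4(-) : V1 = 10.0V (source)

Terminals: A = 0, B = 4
Nodal analysis, taking node 4 as the 0 V reference.
Source V1 fixes V_0 = 10 V.
KCL at each unknown node (sum of currents leaving = 0; resistances in Ω):
  Node 1: (V_1 - 10)/91000 + (V_1 - V_2)/9.1 = 0
  Node 2: (V_2 - V_1)/9.1 + (V_2 - V_3)/75000 = 0
  Node 3: (V_3 - V_2)/75000 + (V_3 - 0)/8.2 = 0
Collecting terms (coefficients in siemens):
  0.1099·V_1 - 0.1099·V_2 = 0.0001099
  0.1099·V_2 - 0.1099·V_1 - 0.00001333·V_3 = 0
  0.122·V_3 - 0.00001333·V_2 = 0
Solving these 3 simultaneous equations (Gaussian elimination) gives:
  V_1 = 4.519 V, V_2 = 4.518 V, V_3 = 0.0004939 V
Power in each resistor, P = (ΔV)²/R:
  P_R1 = (10 - 4.519)²/91000 = 0.0003302 W
  P_R2 = (4.519 - 4.518)²/9.1 = 0.00000003302 W
  P_R3 = (4.518 - 0.0004939)²/75000 = 0.0002721 W
  P_R4 = (0.0004939 - 0)²/8.2 = 0.00000002975 W
P_total = P_R1 + P_R2 + P_R3 + P_R4 = 0.0006023 W

Final answer: 0.0006023 W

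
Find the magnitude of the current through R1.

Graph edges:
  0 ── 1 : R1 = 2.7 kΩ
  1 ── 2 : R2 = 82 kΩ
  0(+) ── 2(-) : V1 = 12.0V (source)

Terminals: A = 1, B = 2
Nodal analysis, taking node 2 as the 0 V reference.
Source V1 fixes V_0 = 12 V.
KCL at each unknown node (sum of currents leaving = 0; resistances in Ω):
  Node 1: (V_1 - 12)/2700 + (V_1 - 0)/82000 = 0
Collecting terms: 0.0003826 × V_1 = 0.004444  =>  V_1 = 11.62 V
I_R1 = (V_0 - V_1)/R1 = (12 - 11.62)/2700 = 0.0001417 A
|I_R1| = 0.0001417 A

Final answer: |I_R1| = 0.0001417 A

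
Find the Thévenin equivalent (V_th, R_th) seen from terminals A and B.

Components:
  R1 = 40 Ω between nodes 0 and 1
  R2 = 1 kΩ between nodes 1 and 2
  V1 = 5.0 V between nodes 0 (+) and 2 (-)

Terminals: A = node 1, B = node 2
Step 1 — V_th is the open-circuit voltage V_A - V_B (nothing connected across the terminals).
Nodal analysis, taking node 2 as the 0 V reference.
Source V1 fixes V_0 = 5 V.
KCL at each unknown node (sum of currents leaving = 0; resistances in Ω):
  Node 1: (V_1 - 5)/40 + (V_1 - 0)/1000 = 0
Collecting terms: 0.026 × V_1 = 0.125  =>  V_1 = 4.808 V
V_th = V_1 - V_2 = 4.808 - 0 = 4.808 V
Step 2 — R_th: zero the source — replace V1 by a short circuit (node 2 merges into node 0) — and find the resistance seen between A (node 1) and B (node 0).
Reduce the network between node 1 (A) and node 0 (B) by series/parallel combination:
  Rp1 = R1 ‖ R2 (parallel, both between nodes 0 and 1) = 1/(1/40 + 1/1000) = 38.46 Ω
R_th = 38.46 Ω

Final answer: V_th = 4.808 V, R_th = 38.46 Ω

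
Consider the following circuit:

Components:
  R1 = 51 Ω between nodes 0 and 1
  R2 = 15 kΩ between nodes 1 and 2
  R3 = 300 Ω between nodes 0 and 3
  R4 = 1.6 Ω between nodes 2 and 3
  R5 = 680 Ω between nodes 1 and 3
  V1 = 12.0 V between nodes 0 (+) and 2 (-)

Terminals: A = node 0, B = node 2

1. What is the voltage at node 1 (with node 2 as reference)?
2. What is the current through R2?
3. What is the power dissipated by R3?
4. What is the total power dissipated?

Nodal analysis, taking node 2 as the 0 V reference.
Source V1 fixes V_0 = 12 V.
KCL at each unknown node (sum of currents leaving = 0; resistances in Ω):
  Node 1: (V_1 - 12)/51 + (V_1 - 0)/15000 + (V_1 - V_3)/680 = 0
  Node 3: (V_3 - 12)/300 + (V_3 - 0)/1.6 + (V_3 - V_1)/680 = 0
Collecting terms (coefficients in siemens):
  0.02115·V_1 - 0.001471·V_3 = 0.2353
  0.6298·V_3 - 0.001471·V_1 = 0.04
Determinant D = (0.02115)(0.6298) - (-0.001471)(-0.001471) = 0.01332
V_1 = [(0.2353)(0.6298) - (-0.001471)(0.04)]/D = 11.13 V
V_3 = [(0.02115)(0.04) - (0.2353)(-0.001471)]/D = 0.08951 V
Part 1:
  Read off the nodal solution: V_1 = 11.13 V
Part 2:
  I_R2 = (V_1 - V_2)/R2 = (11.13 - 0)/15000 = 0.0007423 A
  Magnitude: I_R2 = 0.0007423 A
Part 3:
  I_R3 = (V_0 - V_3)/R3 = (12 - 0.08951)/300 = 0.0397 A
  P_R3 = I_R3² × R3 = (0.0397)² × 300 = 0.4729 W
Part 4:
  Power in each resistor, P = (ΔV)²/R:
    P_R1 = (12 - 11.13)²/51 = 0.01471 W
    P_R2 = (11.13 - 0)²/15000 = 0.008264 W
    P_R3 = (12 - 0.08951)²/300 = 0.4729 W
    P_R4 = (0 - 0.08951)²/1.6 = 0.005007 W
    P_R5 = (11.13 - 0.08951)²/680 = 0.1794 W
  P_total = P_R1 + P_R2 + P_R3 + P_R4 + P_R5 = 0.6802 W

Final answers:
1. V_1 = 11.13 V
2. I_R2 = 0.0007423 A
3. P_R3 = 0.4729 W
4. P_total = 0.6802 W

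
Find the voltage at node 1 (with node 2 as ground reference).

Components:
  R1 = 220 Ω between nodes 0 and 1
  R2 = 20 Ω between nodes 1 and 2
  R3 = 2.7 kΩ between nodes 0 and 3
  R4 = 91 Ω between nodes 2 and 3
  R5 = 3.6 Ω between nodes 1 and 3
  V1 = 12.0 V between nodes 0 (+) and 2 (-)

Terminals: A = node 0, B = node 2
Nodal analysis, taking node 2 as the 0 V reference.
Source V1 fixes V_0 = 12 V.
KCL at each unknown node (sum of currents leaving = 0; resistances in Ω):
  Node 1: (V_1 - 12)/220 + (V_1 - 0)/20 + (V_1 - V_3)/3.6 = 0
  Node 3: (V_3 - 12)/2700 + (V_3 - 0)/91 + (V_3 - V_1)/3.6 = 0
Collecting terms (coefficients in siemens):
  0.3323·V_1 - 0.2778·V_3 = 0.05455
  0.2891·V_3 - 0.2778·V_1 = 0.004444
Determinant D = (0.3323)(0.2891) - (-0.2778)(-0.2778) = 0.01893
V_1 = [(0.05455)(0.2891) - (-0.2778)(0.004444)]/D = 0.8985 V
V_3 = [(0.3323)(0.004444) - (0.05455)(-0.2778)]/D = 0.8786 V
The requested potential is V_1 = 0.8985 V.

Final answer: V_1 = 0.8985 V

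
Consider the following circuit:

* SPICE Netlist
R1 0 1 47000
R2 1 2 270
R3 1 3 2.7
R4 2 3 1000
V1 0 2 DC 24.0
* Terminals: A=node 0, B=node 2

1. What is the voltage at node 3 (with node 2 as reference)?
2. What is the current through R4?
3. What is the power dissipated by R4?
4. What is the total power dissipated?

Nodal analysis, taking node 2 as the 0 V reference.
Source V1 fixes V_0 = 24 V.
KCL at each unknown node (sum of currents leaving = 0; resistances in Ω):
  Node 1: (V_1 - 24)/47000 + (V_1 - 0)/270 + (V_1 - V_3)/2.7 = 0
  Node 3: (V_3 - V_1)/2.7 + (V_3 - 0)/1000 = 0
Collecting terms (coefficients in siemens):
  0.3741·V_1 - 0.3704·V_3 = 0.0005106
  0.3714·V_3 - 0.3704·V_1 = 0
Determinant D = (0.3741)(0.3714) - (-0.3704)(-0.3704) = 0.001754
V_1 = [(0.0005106)(0.3714) - (-0.3704)(0)]/D = 0.1081 V
V_3 = [(0.3741)(0) - (0.0005106)(-0.3704)]/D = 0.1078 V
Part 1:
  Read off the nodal solution: V_3 = 0.1078 V
Part 2:
  I_R4 = (V_2 - V_3)/R4 = (0 - 0.1078)/1000 = -0.0001078 A
  Magnitude: I_R4 = 0.0001078 A
Part 3:
  I_R4 = (V_2 - V_3)/R4 = (0 - 0.1078)/1000 = -0.0001078 A
  P_R4 = I_R4² × R4 = (-0.0001078)² × 1000 = 0.00001163 W
Part 4:
  Power in each resistor, P = (ΔV)²/R:
    P_R1 = (24 - 0.1081)²/47000 = 0.01215 W
    P_R2 = (0.1081 - 0)²/270 = 0.00004331 W
    P_R3 = (0.1081 - 0.1078)²/2.7 = 0.0000000314 W
    P_R4 = (0 - 0.1078)²/1000 = 0.00001163 W
  P_total = P_R1 + P_R2 + P_R3 + P_R4 = 0.0122 W

Final answers:
1. V_3 = 0.1078 V
2. I_R4 = 0.0001078 A
3. P_R4 = 1.163e-05 W
4. P_total = 0.0122 W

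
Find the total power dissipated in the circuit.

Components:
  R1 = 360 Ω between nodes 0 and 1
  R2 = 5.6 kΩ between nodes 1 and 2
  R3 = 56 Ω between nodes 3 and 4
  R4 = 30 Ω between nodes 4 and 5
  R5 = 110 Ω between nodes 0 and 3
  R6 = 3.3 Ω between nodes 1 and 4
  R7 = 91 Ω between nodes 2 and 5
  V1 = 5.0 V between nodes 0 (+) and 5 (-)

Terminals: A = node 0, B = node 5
Nodal analysis, taking node 5 as the 0 V reference.
Source V1 fixes V_0 = 5 V.
KCL at each unknown node (sum of currents leaving = 0; resistances in Ω):
  Node 1: (V_1 - 5)/360 + (V_1 - V_2)/5600 + (V_1 - V_4)/3.3 = 0
  Node 2: (V_2 - V_1)/5600 + (V_2 - 0)/91 = 0
  Node 3: (V_3 - V_4)/56 + (V_3 - 5)/110 = 0
  Node 4: (V_4 - V_3)/56 + (V_4 - 0)/30 + (V_4 - V_1)/3.3 = 0
Collecting terms (coefficients in siemens):
  0.306·V_1 - 0.0001786·V_2 - 0.303·V_4 = 0.01389
  0.01117·V_2 - 0.0001786·V_1 = 0
  0.02695·V_3 - 0.01786·V_4 = 0.04545
  0.3542·V_4 - 0.303·V_1 - 0.01786·V_3 = 0
Solving these 4 simultaneous equations (Gaussian elimination) gives:
  V_1 = 1.073 V, V_2 = 0.01716 V, V_3 = 2.374 V, V_4 = 1.038 V
Power in each resistor, P = (ΔV)²/R:
  P_R1 = (5 - 1.073)²/360 = 0.04284 W
  P_R2 = (1.073 - 0.01716)²/5600 = 0.0001991 W
  P_R3 = (2.374 - 1.038)²/56 = 0.03191 W
  P_R4 = (1.038 - 0)²/30 = 0.03589 W
  P_R5 = (5 - 2.374)²/110 = 0.06267 W
  P_R6 = (1.073 - 1.038)²/3.3 = 0.0003792 W
  P_R7 = (0.01716 - 0)²/91 = 0.000003235 W
P_total = P_R1 + P_R2 + P_R3 + P_R4 + P_R5 + P_R6 + P_R7 = 0.1739 W

Final answer: 0.1739 W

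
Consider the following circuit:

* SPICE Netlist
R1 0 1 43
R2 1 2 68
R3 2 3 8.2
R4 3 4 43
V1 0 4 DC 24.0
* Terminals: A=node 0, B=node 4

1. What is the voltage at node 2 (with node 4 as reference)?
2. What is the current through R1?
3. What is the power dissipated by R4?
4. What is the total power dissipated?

Nodal analysis, taking node 4 as the 0 V reference.
Source V1 fixes V_0 = 24 V.
KCL at each unknown node (sum of currents leaving = 0; resistances in Ω):
  Node 1: (V_1 - 24)/43 + (V_1 - V_2)/68 = 0
  Node 2: (V_2 - V_1)/68 + (V_2 - V_3)/8.2 = 0
  Node 3: (V_3 - V_2)/8.2 + (V_3 - 0)/43 = 0
Collecting terms (coefficients in siemens):
  0.03796·V_1 - 0.01471·V_2 = 0.5581
  0.1367·V_2 - 0.01471·V_1 - 0.122·V_3 = 0
  0.1452·V_3 - 0.122·V_2 = 0
Solving these 3 simultaneous equations (Gaussian elimination) gives:
  V_1 = 17.64 V, V_2 = 7.576 V, V_3 = 6.363 V
Part 1:
  Read off the nodal solution: V_2 = 7.576 V
Part 2:
  I_R1 = (V_0 - V_1)/R1 = (24 - 17.64)/43 = 0.148 A
  Magnitude: I_R1 = 0.148 A
Part 3:
  I_R4 = (V_3 - V_4)/R4 = (6.363 - 0)/43 = 0.148 A
  P_R4 = I_R4² × R4 = (0.148)² × 43 = 0.9414 W
Part 4:
  Power in each resistor, P = (ΔV)²/R:
    P_R1 = (24 - 17.64)²/43 = 0.9414 W
    P_R2 = (17.64 - 7.576)²/68 = 1.489 W
    P_R3 = (7.576 - 6.363)²/8.2 = 0.1795 W
    P_R4 = (6.363 - 0)²/43 = 0.9414 W
  P_total = P_R1 + P_R2 + P_R3 + P_R4 = 3.551 W

Final answers:
1. V_2 = 7.576 V
2. I_R1 = 0.148 A
3. P_R4 = 0.9414 W
4. P_total = 3.551 W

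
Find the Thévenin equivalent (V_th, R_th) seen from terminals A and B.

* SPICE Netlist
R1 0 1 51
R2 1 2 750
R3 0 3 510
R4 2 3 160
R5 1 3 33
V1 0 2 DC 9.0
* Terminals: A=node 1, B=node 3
Step 1 — V_th is the open-circuit voltage V_A - V_B (nothing connected across the terminals).
Nodal analysis, taking node 2 as the 0 V reference.
Source V1 fixes V_0 = 9 V.
KCL at each unknown node (sum of currents leaving = 0; resistances in Ω):
  Node 1: (V_1 - 9)/51 + (V_1 - 0)/750 + (V_1 - V_3)/33 = 0
  Node 3: (V_3 - 9)/510 + (V_3 - 0)/160 + (V_3 - V_1)/33 = 0
Collecting terms (coefficients in siemens):
  0.05124·V_1 - 0.0303·V_3 = 0.1765
  0.03851·V_3 - 0.0303·V_1 = 0.01765
Determinant D = (0.05124)(0.03851) - (-0.0303)(-0.0303) = 0.001055
V_1 = [(0.1765)(0.03851) - (-0.0303)(0.01765)]/D = 6.947 V
V_3 = [(0.05124)(0.01765) - (0.1765)(-0.0303)]/D = 5.924 V
V_th = V_1 - V_3 = 6.947 - 5.924 = 1.023 V
Step 2 — R_th: zero the source — replace V1 by a short circuit (node 2 merges into node 0) — and find the resistance seen between A (node 1) and B (node 3).
Reduce the network between node 1 (A) and node 3 (B) by series/parallel combination:
  Rp1 = R1 ‖ R2 (parallel, both between nodes 0 and 1) = 1/(1/51 + 1/750) = 47.75 Ω
  Rp2 = R3 ‖ R4 (parallel, both between nodes 0 and 3) = 1/(1/510 + 1/160) = 121.8 Ω
  Rs1 = Rp1 + Rp2 (series, joined only at node 0) = 47.75 + 121.8 = 169.5 Ω
  Rp3 = R5 ‖ Rs1 (parallel, both between nodes 1 and 3) = 1/(1/33 + 1/169.5) = 27.62 Ω
R_th = 27.62 Ω

Final answer: V_th = 1.023 V, R_th = 27.62 Ω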